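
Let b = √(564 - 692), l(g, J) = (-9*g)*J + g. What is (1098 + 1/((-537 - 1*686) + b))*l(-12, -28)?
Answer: -151105378196/45329 + 736*I*√2/45329 ≈ -3.3335e+6 + 0.022962*I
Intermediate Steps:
l(g, J) = g - 9*J*g (l(g, J) = -9*J*g + g = g - 9*J*g)
b = 8*I*√2 (b = √(-128) = 8*I*√2 ≈ 11.314*I)
(1098 + 1/((-537 - 1*686) + b))*l(-12, -28) = (1098 + 1/((-537 - 1*686) + 8*I*√2))*(-12*(1 - 9*(-28))) = (1098 + 1/((-537 - 686) + 8*I*√2))*(-12*(1 + 252)) = (1098 + 1/(-1223 + 8*I*√2))*(-12*253) = (1098 + 1/(-1223 + 8*I*√2))*(-3036) = -3333528 - 3036/(-1223 + 8*I*√2)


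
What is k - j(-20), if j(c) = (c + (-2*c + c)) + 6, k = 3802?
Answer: 3796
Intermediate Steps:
j(c) = 6 (j(c) = (c - c) + 6 = 0 + 6 = 6)
k - j(-20) = 3802 - 1*6 = 3802 - 6 = 3796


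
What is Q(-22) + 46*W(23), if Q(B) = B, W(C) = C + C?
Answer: 2094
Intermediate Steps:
W(C) = 2*C
Q(-22) + 46*W(23) = -22 + 46*(2*23) = -22 + 46*46 = -22 + 2116 = 2094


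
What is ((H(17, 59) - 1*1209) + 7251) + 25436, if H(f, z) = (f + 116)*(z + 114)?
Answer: 54487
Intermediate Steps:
H(f, z) = (114 + z)*(116 + f) (H(f, z) = (116 + f)*(114 + z) = (114 + z)*(116 + f))
((H(17, 59) - 1*1209) + 7251) + 25436 = (((13224 + 114*17 + 116*59 + 17*59) - 1*1209) + 7251) + 25436 = (((13224 + 1938 + 6844 + 1003) - 1209) + 7251) + 25436 = ((23009 - 1209) + 7251) + 25436 = (21800 + 7251) + 25436 = 29051 + 25436 = 54487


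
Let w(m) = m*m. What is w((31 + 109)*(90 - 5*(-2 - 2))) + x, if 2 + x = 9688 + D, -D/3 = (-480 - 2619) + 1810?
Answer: 237173553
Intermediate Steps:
D = 3867 (D = -3*((-480 - 2619) + 1810) = -3*(-3099 + 1810) = -3*(-1289) = 3867)
w(m) = m²
x = 13553 (x = -2 + (9688 + 3867) = -2 + 13555 = 13553)
w((31 + 109)*(90 - 5*(-2 - 2))) + x = ((31 + 109)*(90 - 5*(-2 - 2)))² + 13553 = (140*(90 - 5*(-4)))² + 13553 = (140*(90 + 20))² + 13553 = (140*110)² + 13553 = 15400² + 13553 = 237160000 + 13553 = 237173553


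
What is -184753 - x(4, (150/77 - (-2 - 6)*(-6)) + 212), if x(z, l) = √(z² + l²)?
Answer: -184753 - 2*√40843037/77 ≈ -1.8492e+5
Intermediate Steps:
x(z, l) = √(l² + z²)
-184753 - x(4, (150/77 - (-2 - 6)*(-6)) + 212) = -184753 - √(((150/77 - (-2 - 6)*(-6)) + 212)² + 4²) = -184753 - √(((150*(1/77) - (-8)*(-6)) + 212)² + 16) = -184753 - √(((150/77 - 1*48) + 212)² + 16) = -184753 - √(((150/77 - 48) + 212)² + 16) = -184753 - √((-3546/77 + 212)² + 16) = -184753 - √((12778/77)² + 16) = -184753 - √(163277284/5929 + 16) = -184753 - √(163372148/5929) = -184753 - 2*√40843037/77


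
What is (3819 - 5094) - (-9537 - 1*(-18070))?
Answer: -9808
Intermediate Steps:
(3819 - 5094) - (-9537 - 1*(-18070)) = -1275 - (-9537 + 18070) = -1275 - 1*8533 = -1275 - 8533 = -9808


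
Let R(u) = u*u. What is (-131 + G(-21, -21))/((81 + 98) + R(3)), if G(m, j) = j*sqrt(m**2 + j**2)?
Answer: -131/188 - 441*sqrt(2)/188 ≈ -4.0142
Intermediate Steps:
R(u) = u**2
G(m, j) = j*sqrt(j**2 + m**2)
(-131 + G(-21, -21))/((81 + 98) + R(3)) = (-131 - 21*sqrt((-21)**2 + (-21)**2))/((81 + 98) + 3**2) = (-131 - 21*sqrt(441 + 441))/(179 + 9) = (-131 - 441*sqrt(2))/188 = (-131 - 441*sqrt(2))*(1/188) = -131/188 - 441*sqrt(2)/188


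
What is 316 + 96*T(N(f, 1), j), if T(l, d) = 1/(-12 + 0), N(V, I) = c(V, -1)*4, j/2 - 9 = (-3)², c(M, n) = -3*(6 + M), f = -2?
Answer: 308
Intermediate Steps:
c(M, n) = -18 - 3*M
j = 36 (j = 18 + 2*(-3)² = 18 + 2*9 = 18 + 18 = 36)
N(V, I) = -72 - 12*V (N(V, I) = (-18 - 3*V)*4 = -72 - 12*V)
T(l, d) = -1/12 (T(l, d) = 1/(-12) = -1/12)
316 + 96*T(N(f, 1), j) = 316 + 96*(-1/12) = 316 - 8 = 308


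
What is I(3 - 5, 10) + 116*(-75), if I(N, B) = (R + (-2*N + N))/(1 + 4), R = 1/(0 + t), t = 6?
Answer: -260987/30 ≈ -8699.6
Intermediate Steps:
R = ⅙ (R = 1/(0 + 6) = 1/6 = ⅙ ≈ 0.16667)
I(N, B) = 1/30 - N/5 (I(N, B) = (⅙ + (-2*N + N))/(1 + 4) = (⅙ - N)/5 = (⅙ - N)*(⅕) = 1/30 - N/5)
I(3 - 5, 10) + 116*(-75) = (1/30 - (3 - 5)/5) + 116*(-75) = (1/30 - ⅕*(-2)) - 8700 = (1/30 + ⅖) - 8700 = 13/30 - 8700 = -260987/30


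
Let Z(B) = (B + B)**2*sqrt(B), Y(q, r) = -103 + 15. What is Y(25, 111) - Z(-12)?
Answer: -88 - 1152*I*sqrt(3) ≈ -88.0 - 1995.3*I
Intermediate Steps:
Y(q, r) = -88
Z(B) = 4*B**(5/2) (Z(B) = (2*B)**2*sqrt(B) = (4*B**2)*sqrt(B) = 4*B**(5/2))
Y(25, 111) - Z(-12) = -88 - 4*(-12)**(5/2) = -88 - 4*288*I*sqrt(3) = -88 - 1152*I*sqrt(3)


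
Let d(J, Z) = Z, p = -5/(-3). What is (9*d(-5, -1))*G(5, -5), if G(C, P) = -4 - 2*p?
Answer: 66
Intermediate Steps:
p = 5/3 (p = -5*(-⅓) = 5/3 ≈ 1.6667)
G(C, P) = -22/3 (G(C, P) = -4 - 2*5/3 = -4 - 10/3 = -22/3)
(9*d(-5, -1))*G(5, -5) = (9*(-1))*(-22/3) = -9*(-22/3) = 66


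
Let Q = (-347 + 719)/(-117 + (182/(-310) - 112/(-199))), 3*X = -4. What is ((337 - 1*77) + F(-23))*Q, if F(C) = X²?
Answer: -4505590840/5414421 ≈ -832.15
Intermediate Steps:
X = -4/3 (X = (⅓)*(-4) = -4/3 ≈ -1.3333)
F(C) = 16/9 (F(C) = (-4/3)² = 16/9)
Q = -5737170/1804807 (Q = 372/(-117 + (182*(-1/310) - 112*(-1/199))) = 372/(-117 + (-91/155 + 112/199)) = 372/(-117 - 749/30845) = 372/(-3609614/30845) = 372*(-30845/3609614) = -5737170/1804807 ≈ -3.1788)
((337 - 1*77) + F(-23))*Q = ((337 - 1*77) + 16/9)*(-5737170/1804807) = ((337 - 77) + 16/9)*(-5737170/1804807) = (260 + 16/9)*(-5737170/1804807) = (2356/9)*(-5737170/1804807) = -4505590840/5414421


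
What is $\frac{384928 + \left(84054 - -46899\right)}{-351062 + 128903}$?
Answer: $- \frac{515881}{222159} \approx -2.3221$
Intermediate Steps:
$\frac{384928 + \left(84054 - -46899\right)}{-351062 + 128903} = \frac{384928 + \left(84054 + 46899\right)}{-222159} = \left(384928 + 130953\right) \left(- \frac{1}{222159}\right) = 515881 \left(- \frac{1}{222159}\right) = - \frac{515881}{222159}$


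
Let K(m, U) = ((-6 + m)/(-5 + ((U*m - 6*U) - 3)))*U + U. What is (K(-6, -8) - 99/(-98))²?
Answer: 40436881/1162084 ≈ 34.797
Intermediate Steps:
K(m, U) = U + U*(-6 + m)/(-8 - 6*U + U*m) (K(m, U) = ((-6 + m)/(-5 + ((-6*U + U*m) - 3)))*U + U = ((-6 + m)/(-5 + (-3 - 6*U + U*m)))*U + U = ((-6 + m)/(-8 - 6*U + U*m))*U + U = U*(-6 + m)/(-8 - 6*U + U*m) + U = U + U*(-6 + m)/(-8 - 6*U + U*m))
(K(-6, -8) - 99/(-98))² = (-8*(-14 - 6 - 6*(-8) - 8*(-6))/(-8 - 6*(-8) - 8*(-6)) - 99/(-98))² = (-8*(-14 - 6 + 48 + 48)/(-8 + 48 + 48) - 99*(-1/98))² = (-8*76/88 + 99/98)² = (-8*1/88*76 + 99/98)² = (-76/11 + 99/98)² = (-6359/1078)² = 40436881/1162084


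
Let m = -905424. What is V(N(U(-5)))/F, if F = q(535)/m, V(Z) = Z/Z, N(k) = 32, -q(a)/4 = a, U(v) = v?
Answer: 226356/535 ≈ 423.10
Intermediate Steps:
q(a) = -4*a
V(Z) = 1
F = 535/226356 (F = -4*535/(-905424) = -2140*(-1/905424) = 535/226356 ≈ 0.0023635)
V(N(U(-5)))/F = 1/(535/226356) = 1*(226356/535) = 226356/535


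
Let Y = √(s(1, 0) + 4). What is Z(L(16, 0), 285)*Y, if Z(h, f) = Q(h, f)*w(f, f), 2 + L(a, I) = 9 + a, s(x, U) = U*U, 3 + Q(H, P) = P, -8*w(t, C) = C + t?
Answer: -40185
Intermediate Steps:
w(t, C) = -C/8 - t/8 (w(t, C) = -(C + t)/8 = -C/8 - t/8)
Q(H, P) = -3 + P
s(x, U) = U²
L(a, I) = 7 + a (L(a, I) = -2 + (9 + a) = 7 + a)
Z(h, f) = -f*(-3 + f)/4 (Z(h, f) = (-3 + f)*(-f/8 - f/8) = (-3 + f)*(-f/4) = -f*(-3 + f)/4)
Y = 2 (Y = √(0² + 4) = √(0 + 4) = √4 = 2)
Z(L(16, 0), 285)*Y = ((¼)*285*(3 - 1*285))*2 = ((¼)*285*(3 - 285))*2 = ((¼)*285*(-282))*2 = -40185/2*2 = -40185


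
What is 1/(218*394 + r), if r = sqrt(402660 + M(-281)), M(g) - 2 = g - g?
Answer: 42946/3688516501 - sqrt(402662)/7377033002 ≈ 1.1557e-5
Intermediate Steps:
M(g) = 2 (M(g) = 2 + (g - g) = 2 + 0 = 2)
r = sqrt(402662) (r = sqrt(402660 + 2) = sqrt(402662) ≈ 634.56)
1/(218*394 + r) = 1/(218*394 + sqrt(402662)) = 1/(85892 + sqrt(402662))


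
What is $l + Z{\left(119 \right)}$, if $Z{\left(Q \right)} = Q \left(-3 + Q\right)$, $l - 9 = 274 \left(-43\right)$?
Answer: $2031$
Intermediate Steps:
$l = -11773$ ($l = 9 + 274 \left(-43\right) = 9 - 11782 = -11773$)
$l + Z{\left(119 \right)} = -11773 + 119 \left(-3 + 119\right) = -11773 + 119 \cdot 116 = -11773 + 13804 = 2031$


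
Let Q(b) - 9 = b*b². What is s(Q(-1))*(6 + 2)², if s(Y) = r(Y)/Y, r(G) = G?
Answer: 64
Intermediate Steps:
Q(b) = 9 + b³ (Q(b) = 9 + b*b² = 9 + b³)
s(Y) = 1 (s(Y) = Y/Y = 1)
s(Q(-1))*(6 + 2)² = 1*(6 + 2)² = 1*8² = 1*64 = 64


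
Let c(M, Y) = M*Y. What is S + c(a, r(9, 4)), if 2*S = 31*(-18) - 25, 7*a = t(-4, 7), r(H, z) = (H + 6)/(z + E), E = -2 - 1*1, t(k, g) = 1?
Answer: -4051/14 ≈ -289.36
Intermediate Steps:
E = -3 (E = -2 - 1 = -3)
r(H, z) = (6 + H)/(-3 + z) (r(H, z) = (H + 6)/(z - 3) = (6 + H)/(-3 + z))
a = ⅐ (a = (⅐)*1 = ⅐ ≈ 0.14286)
S = -583/2 (S = (31*(-18) - 25)/2 = (-558 - 25)/2 = (½)*(-583) = -583/2 ≈ -291.50)
S + c(a, r(9, 4)) = -583/2 + ((6 + 9)/(-3 + 4))/7 = -583/2 + (15/1)/7 = -583/2 + (1*15)/7 = -583/2 + (⅐)*15 = -583/2 + 15/7 = -4051/14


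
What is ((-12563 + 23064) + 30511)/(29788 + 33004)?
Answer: 10253/15698 ≈ 0.65314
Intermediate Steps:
((-12563 + 23064) + 30511)/(29788 + 33004) = (10501 + 30511)/62792 = 41012*(1/62792) = 10253/15698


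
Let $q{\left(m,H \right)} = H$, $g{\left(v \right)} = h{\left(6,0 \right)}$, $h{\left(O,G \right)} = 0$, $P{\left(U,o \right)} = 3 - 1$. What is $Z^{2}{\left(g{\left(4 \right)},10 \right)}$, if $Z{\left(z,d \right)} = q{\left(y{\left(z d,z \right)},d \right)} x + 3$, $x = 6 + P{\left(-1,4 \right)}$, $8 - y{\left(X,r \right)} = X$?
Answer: $6889$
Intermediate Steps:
$y{\left(X,r \right)} = 8 - X$
$P{\left(U,o \right)} = 2$ ($P{\left(U,o \right)} = 3 - 1 = 2$)
$g{\left(v \right)} = 0$
$x = 8$ ($x = 6 + 2 = 8$)
$Z{\left(z,d \right)} = 3 + 8 d$ ($Z{\left(z,d \right)} = d 8 + 3 = 8 d + 3 = 3 + 8 d$)
$Z^{2}{\left(g{\left(4 \right)},10 \right)} = \left(3 + 8 \cdot 10\right)^{2} = \left(3 + 80\right)^{2} = 83^{2} = 6889$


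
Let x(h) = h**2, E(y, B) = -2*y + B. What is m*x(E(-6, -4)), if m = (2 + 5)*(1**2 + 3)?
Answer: 1792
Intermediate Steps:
E(y, B) = B - 2*y
m = 28 (m = 7*(1 + 3) = 7*4 = 28)
m*x(E(-6, -4)) = 28*(-4 - 2*(-6))**2 = 28*(-4 + 12)**2 = 28*8**2 = 28*64 = 1792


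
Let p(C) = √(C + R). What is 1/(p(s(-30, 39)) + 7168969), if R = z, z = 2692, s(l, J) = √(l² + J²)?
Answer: 1/(7168969 + √(2692 + 3*√269)) ≈ 1.3949e-7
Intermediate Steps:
s(l, J) = √(J² + l²)
R = 2692
p(C) = √(2692 + C) (p(C) = √(C + 2692) = √(2692 + C))
1/(p(s(-30, 39)) + 7168969) = 1/(√(2692 + √(39² + (-30)²)) + 7168969) = 1/(√(2692 + √(1521 + 900)) + 7168969) = 1/(√(2692 + √2421) + 7168969) = 1/(√(2692 + 3*√269) + 7168969) = 1/(7168969 + √(2692 + 3*√269))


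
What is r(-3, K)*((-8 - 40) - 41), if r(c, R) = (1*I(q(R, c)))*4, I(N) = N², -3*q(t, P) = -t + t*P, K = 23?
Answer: -3013184/9 ≈ -3.3480e+5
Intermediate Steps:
q(t, P) = t/3 - P*t/3 (q(t, P) = -(-t + t*P)/3 = -(-t + P*t)/3 = t/3 - P*t/3)
r(c, R) = 4*R²*(1 - c)²/9 (r(c, R) = (1*(R*(1 - c)/3)²)*4 = (1*(R²*(1 - c)²/9))*4 = (R²*(1 - c)²/9)*4 = 4*R²*(1 - c)²/9)
r(-3, K)*((-8 - 40) - 41) = ((4/9)*23²*(-1 - 3)²)*((-8 - 40) - 41) = ((4/9)*529*(-4)²)*(-48 - 41) = ((4/9)*529*16)*(-89) = (33856/9)*(-89) = -3013184/9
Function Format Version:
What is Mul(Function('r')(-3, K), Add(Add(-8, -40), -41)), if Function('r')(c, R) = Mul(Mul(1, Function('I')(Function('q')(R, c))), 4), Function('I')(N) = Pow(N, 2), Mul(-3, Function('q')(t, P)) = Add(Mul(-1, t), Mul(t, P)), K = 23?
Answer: Rational(-3013184, 9) ≈ -3.3480e+5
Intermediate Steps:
Function('q')(t, P) = Add(Mul(Rational(1, 3), t), Mul(Rational(-1, 3), P, t)) (Function('q')(t, P) = Mul(Rational(-1, 3), Add(Mul(-1, t), Mul(t, P))) = Mul(Rational(-1, 3), Add(Mul(-1, t), Mul(P, t))) = Add(Mul(Rational(1, 3), t), Mul(Rational(-1, 3), P, t)))
Function('r')(c, R) = Mul(Rational(4, 9), Pow(R, 2), Pow(Add(1, Mul(-1, c)), 2)) (Function('r')(c, R) = Mul(Mul(1, Pow(Mul(Rational(1, 3), R, Add(1, Mul(-1, c))), 2)), 4) = Mul(Mul(1, Mul(Rational(1, 9), Pow(R, 2), Pow(Add(1, Mul(-1, c)), 2))), 4) = Mul(Mul(Rational(1, 9), Pow(R, 2), Pow(Add(1, Mul(-1, c)), 2)), 4) = Mul(Rational(4, 9), Pow(R, 2), Pow(Add(1, Mul(-1, c)), 2)))
Mul(Function('r')(-3, K), Add(Add(-8, -40), -41)) = Mul(Mul(Rational(4, 9), Pow(23, 2), Pow(Add(-1, -3), 2)), Add(Add(-8, -40), -41)) = Mul(Mul(Rational(4, 9), 529, Pow(-4, 2)), Add(-48, -41)) = Mul(Mul(Rational(4, 9), 529, 16), -89) = Mul(Rational(33856, 9), -89) = Rational(-3013184, 9)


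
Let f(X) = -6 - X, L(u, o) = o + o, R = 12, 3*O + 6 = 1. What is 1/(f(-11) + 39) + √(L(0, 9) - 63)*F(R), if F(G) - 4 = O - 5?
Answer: 1/44 - 8*I*√5 ≈ 0.022727 - 17.889*I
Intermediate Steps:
O = -5/3 (O = -2 + (⅓)*1 = -2 + ⅓ = -5/3 ≈ -1.6667)
L(u, o) = 2*o
F(G) = -8/3 (F(G) = 4 + (-5/3 - 5) = 4 - 20/3 = -8/3)
1/(f(-11) + 39) + √(L(0, 9) - 63)*F(R) = 1/((-6 - 1*(-11)) + 39) + √(2*9 - 63)*(-8/3) = 1/((-6 + 11) + 39) + √(18 - 63)*(-8/3) = 1/(5 + 39) + √(-45)*(-8/3) = 1/44 + (3*I*√5)*(-8/3) = 1/44 - 8*I*√5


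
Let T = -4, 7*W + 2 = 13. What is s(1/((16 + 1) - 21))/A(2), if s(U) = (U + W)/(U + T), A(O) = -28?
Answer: 37/3332 ≈ 0.011104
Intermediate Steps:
W = 11/7 (W = -2/7 + (⅐)*13 = -2/7 + 13/7 = 11/7 ≈ 1.5714)
s(U) = (11/7 + U)/(-4 + U) (s(U) = (U + 11/7)/(U - 4) = (11/7 + U)/(-4 + U))
s(1/((16 + 1) - 21))/A(2) = ((11/7 + 1/((16 + 1) - 21))/(-4 + 1/((16 + 1) - 21)))/(-28) = ((11/7 + 1/(17 - 21))/(-4 + 1/(17 - 21)))*(-1/28) = ((11/7 + 1/(-4))/(-4 + 1/(-4)))*(-1/28) = ((11/7 - ¼)/(-4 - ¼))*(-1/28) = ((37/28)/(-17/4))*(-1/28) = -4/17*37/28*(-1/28) = -37/119*(-1/28) = 37/3332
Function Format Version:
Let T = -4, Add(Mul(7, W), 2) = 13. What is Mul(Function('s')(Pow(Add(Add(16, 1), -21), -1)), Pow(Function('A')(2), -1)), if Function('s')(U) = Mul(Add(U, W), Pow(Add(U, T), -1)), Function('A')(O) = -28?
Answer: Rational(37, 3332) ≈ 0.011104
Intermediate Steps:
W = Rational(11, 7) (W = Add(Rational(-2, 7), Mul(Rational(1, 7), 13)) = Add(Rational(-2, 7), Rational(13, 7)) = Rational(11, 7) ≈ 1.5714)
Function('s')(U) = Mul(Pow(Add(-4, U), -1), Add(Rational(11, 7), U)) (Function('s')(U) = Mul(Add(U, Rational(11, 7)), Pow(Add(U, -4), -1)) = Mul(Add(Rational(11, 7), U), Pow(Add(-4, U), -1)) = Mul(Pow(Add(-4, U), -1), Add(Rational(11, 7), U)))
Mul(Function('s')(Pow(Add(Add(16, 1), -21), -1)), Pow(Function('A')(2), -1)) = Mul(Mul(Pow(Add(-4, Pow(Add(Add(16, 1), -21), -1)), -1), Add(Rational(11, 7), Pow(Add(Add(16, 1), -21), -1))), Pow(-28, -1)) = Mul(Mul(Pow(Add(-4, Pow(Add(17, -21), -1)), -1), Add(Rational(11, 7), Pow(Add(17, -21), -1))), Rational(-1, 28)) = Mul(Mul(Pow(Add(-4, Pow(-4, -1)), -1), Add(Rational(11, 7), Pow(-4, -1))), Rational(-1, 28)) = Mul(Mul(Pow(Add(-4, Rational(-1, 4)), -1), Add(Rational(11, 7), Rational(-1, 4))), Rational(-1, 28)) = Mul(Mul(Pow(Rational(-17, 4), -1), Rational(37, 28)), Rational(-1, 28)) = Mul(Mul(Rational(-4, 17), Rational(37, 28)), Rational(-1, 28)) = Mul(Rational(-37, 119), Rational(-1, 28)) = Rational(37, 3332)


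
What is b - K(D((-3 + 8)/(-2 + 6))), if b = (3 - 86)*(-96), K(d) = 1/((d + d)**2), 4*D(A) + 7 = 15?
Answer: 127487/16 ≈ 7967.9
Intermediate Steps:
D(A) = 2 (D(A) = -7/4 + (1/4)*15 = -7/4 + 15/4 = 2)
K(d) = 1/(4*d**2) (K(d) = 1/((2*d)**2) = 1/(4*d**2))
b = 7968 (b = -83*(-96) = 7968)
b - K(D((-3 + 8)/(-2 + 6))) = 7968 - 1/(4*2**2) = 7968 - 1/(4*4) = 7968 - 1*1/16 = 7968 - 1/16 = 127487/16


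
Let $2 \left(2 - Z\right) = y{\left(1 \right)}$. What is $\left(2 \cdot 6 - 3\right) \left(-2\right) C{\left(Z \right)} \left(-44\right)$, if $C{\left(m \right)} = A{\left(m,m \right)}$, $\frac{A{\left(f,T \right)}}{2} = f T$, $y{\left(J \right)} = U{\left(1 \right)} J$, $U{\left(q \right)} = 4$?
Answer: $0$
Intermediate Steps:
$y{\left(J \right)} = 4 J$
$Z = 0$ ($Z = 2 - \frac{4 \cdot 1}{2} = 2 - 2 = 0$)
$A{\left(f,T \right)} = 2 T f$ ($A{\left(f,T \right)} = 2 f T = 2 T f$)
$C{\left(m \right)} = 2 m^{2}$ ($C{\left(m \right)} = 2 m m = 2 m^{2}$)
$\left(2 \cdot 6 - 3\right) \left(-2\right) C{\left(Z \right)} \left(-44\right) = \left(2 \cdot 6 - 3\right) \left(-2\right) 2 \cdot 0^{2} \left(-44\right) = \left(12 - 3\right) \left(-2\right) 2 \cdot 0 \left(-44\right) = 9 \left(-2\right) 0 \left(-44\right) = \left(-18\right) 0 \left(-44\right) = 0 \left(-44\right) = 0$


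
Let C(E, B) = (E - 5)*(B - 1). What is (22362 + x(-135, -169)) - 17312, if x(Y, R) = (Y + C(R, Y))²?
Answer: 553618891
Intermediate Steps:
C(E, B) = (-1 + B)*(-5 + E) (C(E, B) = (-5 + E)*(-1 + B) = (-1 + B)*(-5 + E))
x(Y, R) = (5 - R - 4*Y + R*Y)² (x(Y, R) = (Y + (5 - R - 5*Y + Y*R))² = (Y + (5 - R - 5*Y + R*Y))² = (5 - R - 4*Y + R*Y)²)
(22362 + x(-135, -169)) - 17312 = (22362 + (5 - 1*(-169) - 4*(-135) - 169*(-135))²) - 17312 = (22362 + (5 + 169 + 540 + 22815)²) - 17312 = (22362 + 23529²) - 17312 = (22362 + 553613841) - 17312 = 553636203 - 17312 = 553618891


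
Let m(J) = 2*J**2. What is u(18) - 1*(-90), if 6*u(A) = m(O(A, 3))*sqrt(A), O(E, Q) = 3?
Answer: 90 + 9*sqrt(2) ≈ 102.73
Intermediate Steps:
u(A) = 3*sqrt(A) (u(A) = ((2*3**2)*sqrt(A))/6 = ((2*9)*sqrt(A))/6 = (18*sqrt(A))/6 = 3*sqrt(A))
u(18) - 1*(-90) = 3*sqrt(18) - 1*(-90) = 3*(3*sqrt(2)) + 90 = 9*sqrt(2) + 90 = 90 + 9*sqrt(2)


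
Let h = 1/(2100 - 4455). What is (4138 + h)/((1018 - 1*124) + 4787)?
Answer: 9744989/13378755 ≈ 0.72839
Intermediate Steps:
h = -1/2355 (h = 1/(-2355) = -1/2355 ≈ -0.00042463)
(4138 + h)/((1018 - 1*124) + 4787) = (4138 - 1/2355)/((1018 - 1*124) + 4787) = 9744989/(2355*((1018 - 124) + 4787)) = 9744989/(2355*(894 + 4787)) = (9744989/2355)/5681 = (9744989/2355)*(1/5681) = 9744989/13378755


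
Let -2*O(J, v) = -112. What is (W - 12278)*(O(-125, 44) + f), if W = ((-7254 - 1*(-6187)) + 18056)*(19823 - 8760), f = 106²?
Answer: 2122184931468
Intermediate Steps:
O(J, v) = 56 (O(J, v) = -½*(-112) = 56)
f = 11236
W = 187949307 (W = ((-7254 + 6187) + 18056)*11063 = (-1067 + 18056)*11063 = 16989*11063 = 187949307)
(W - 12278)*(O(-125, 44) + f) = (187949307 - 12278)*(56 + 11236) = 187937029*11292 = 2122184931468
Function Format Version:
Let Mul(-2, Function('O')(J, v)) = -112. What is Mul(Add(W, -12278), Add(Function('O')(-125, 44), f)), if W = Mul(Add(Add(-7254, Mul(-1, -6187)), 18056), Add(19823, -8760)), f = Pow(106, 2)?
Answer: 2122184931468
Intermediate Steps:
Function('O')(J, v) = 56 (Function('O')(J, v) = Mul(Rational(-1, 2), -112) = 56)
f = 11236
W = 187949307 (W = Mul(Add(Add(-7254, 6187), 18056), 11063) = Mul(Add(-1067, 18056), 11063) = Mul(16989, 11063) = 187949307)
Mul(Add(W, -12278), Add(Function('O')(-125, 44), f)) = Mul(Add(187949307, -12278), Add(56, 11236)) = Mul(187937029, 11292) = 2122184931468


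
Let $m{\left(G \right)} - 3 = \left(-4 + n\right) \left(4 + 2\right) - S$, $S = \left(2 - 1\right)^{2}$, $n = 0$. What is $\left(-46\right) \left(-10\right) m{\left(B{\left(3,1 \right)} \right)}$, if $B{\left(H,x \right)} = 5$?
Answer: $-10120$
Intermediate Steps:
$S = 1$ ($S = 1^{2} = 1$)
$m{\left(G \right)} = -22$ ($m{\left(G \right)} = 3 + \left(\left(-4 + 0\right) \left(4 + 2\right) - 1\right) = 3 - 25 = -22$)
$\left(-46\right) \left(-10\right) m{\left(B{\left(3,1 \right)} \right)} = \left(-46\right) \left(-10\right) \left(-22\right) = 460 \left(-22\right) = -10120$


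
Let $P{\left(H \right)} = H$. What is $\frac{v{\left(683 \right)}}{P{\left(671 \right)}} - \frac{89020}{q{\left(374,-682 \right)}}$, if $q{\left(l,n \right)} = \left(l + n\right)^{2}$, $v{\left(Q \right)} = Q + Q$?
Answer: $\frac{1587541}{1446676} \approx 1.0974$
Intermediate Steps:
$v{\left(Q \right)} = 2 Q$
$\frac{v{\left(683 \right)}}{P{\left(671 \right)}} - \frac{89020}{q{\left(374,-682 \right)}} = \frac{2 \cdot 683}{671} - \frac{89020}{\left(374 - 682\right)^{2}} = 1366 \cdot \frac{1}{671} - \frac{89020}{\left(-308\right)^{2}} = \frac{1366}{671} - \frac{89020}{94864} = \frac{1366}{671} - \frac{22255}{23716} = \frac{1587541}{1446676}$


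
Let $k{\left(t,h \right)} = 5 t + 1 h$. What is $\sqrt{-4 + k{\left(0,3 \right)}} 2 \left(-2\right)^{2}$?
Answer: $8 i \approx 8.0 i$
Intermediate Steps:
$k{\left(t,h \right)} = h + 5 t$ ($k{\left(t,h \right)} = 5 t + h = h + 5 t$)
$\sqrt{-4 + k{\left(0,3 \right)}} 2 \left(-2\right)^{2} = \sqrt{-4 + \left(3 + 5 \cdot 0\right)} 2 \left(-2\right)^{2} = \sqrt{-4 + \left(3 + 0\right)} 2 \cdot 4 = \sqrt{-4 + 3} \cdot 2 \cdot 4 = \sqrt{-1} \cdot 2 \cdot 4 = i 2 \cdot 4 = 2 i 4 = 8 i$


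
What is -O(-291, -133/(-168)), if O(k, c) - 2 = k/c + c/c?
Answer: 6927/19 ≈ 364.58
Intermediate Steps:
O(k, c) = 3 + k/c (O(k, c) = 2 + (k/c + c/c) = 2 + (k/c + 1) = 2 + (1 + k/c) = 3 + k/c)
-O(-291, -133/(-168)) = -(3 - 291/((-133/(-168)))) = -(3 - 291/((-133*(-1/168)))) = -(3 - 291/19/24) = -(3 - 291*24/19) = -(3 - 6984/19) = -1*(-6927/19) = 6927/19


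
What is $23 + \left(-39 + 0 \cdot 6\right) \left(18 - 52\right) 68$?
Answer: $90191$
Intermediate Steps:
$23 + \left(-39 + 0 \cdot 6\right) \left(18 - 52\right) 68 = 23 + \left(-39 + 0\right) \left(-34\right) 68 = 23 + \left(-39\right) \left(-34\right) 68 = 23 + 1326 \cdot 68 = 23 + 90168 = 90191$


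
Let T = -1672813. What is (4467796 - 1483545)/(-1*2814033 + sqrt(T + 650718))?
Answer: -8397780794283/7918782747184 - 2984251*I*sqrt(1022095)/7918782747184 ≈ -1.0605 - 0.000381*I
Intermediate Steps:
(4467796 - 1483545)/(-1*2814033 + sqrt(T + 650718)) = (4467796 - 1483545)/(-1*2814033 + sqrt(-1672813 + 650718)) = 2984251/(-2814033 + sqrt(-1022095)) = 2984251/(-2814033 + I*sqrt(1022095))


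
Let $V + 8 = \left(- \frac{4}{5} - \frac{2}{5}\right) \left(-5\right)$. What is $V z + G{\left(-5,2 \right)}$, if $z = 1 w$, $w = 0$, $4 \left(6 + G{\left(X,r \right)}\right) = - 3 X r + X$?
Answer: $\frac{1}{4} \approx 0.25$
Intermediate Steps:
$G{\left(X,r \right)} = -6 + \frac{X}{4} - \frac{3 X r}{4}$ ($G{\left(X,r \right)} = -6 + \frac{- 3 X r + X}{4} = -6 + \frac{X - 3 X r}{4} = -6 - \left(- \frac{X}{4} + \frac{3 X r}{4}\right) = -6 + \frac{X}{4} - \frac{3 X r}{4}$)
$z = 0$ ($z = 1 \cdot 0 = 0$)
$V = -2$ ($V = -8 + \left(- \frac{4}{5} - \frac{2}{5}\right) \left(-5\right) = -8 - -6 = -8 + 6 = -2$)
$V z + G{\left(-5,2 \right)} = \left(-2\right) 0 - \left(\frac{29}{4} - \frac{15}{2}\right) = 0 - - \frac{1}{4} = 0 + \frac{1}{4} = \frac{1}{4}$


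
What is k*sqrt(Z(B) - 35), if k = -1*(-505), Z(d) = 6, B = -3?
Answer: 505*I*sqrt(29) ≈ 2719.5*I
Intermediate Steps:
k = 505
k*sqrt(Z(B) - 35) = 505*sqrt(6 - 35) = 505*sqrt(-29) = 505*(I*sqrt(29)) = 505*I*sqrt(29)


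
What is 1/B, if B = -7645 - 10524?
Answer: -1/18169 ≈ -5.5039e-5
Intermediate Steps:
B = -18169
1/B = 1/(-18169) = -1/18169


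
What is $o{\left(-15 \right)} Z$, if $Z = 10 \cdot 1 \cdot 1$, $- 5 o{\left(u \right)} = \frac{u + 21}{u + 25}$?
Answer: $- \frac{6}{5} \approx -1.2$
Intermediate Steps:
$o{\left(u \right)} = - \frac{21 + u}{5 \left(25 + u\right)}$ ($o{\left(u \right)} = - \frac{\left(u + 21\right) \frac{1}{u + 25}}{5} = - \frac{\left(21 + u\right) \frac{1}{25 + u}}{5} = - \frac{\frac{1}{25 + u} \left(21 + u\right)}{5} = - \frac{21 + u}{5 \left(25 + u\right)}$)
$Z = 10$ ($Z = 10 \cdot 1 = 10$)
$o{\left(-15 \right)} Z = \frac{-21 - -15}{5 \left(25 - 15\right)} 10 = \frac{-21 + 15}{5 \cdot 10} \cdot 10 = \frac{1}{5} \cdot \frac{1}{10} \left(-6\right) 10 = \left(- \frac{3}{25}\right) 10 = - \frac{6}{5}$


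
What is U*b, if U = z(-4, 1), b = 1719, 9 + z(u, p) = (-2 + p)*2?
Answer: -18909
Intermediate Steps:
z(u, p) = -13 + 2*p (z(u, p) = -9 + (-2 + p)*2 = -9 + (-4 + 2*p) = -13 + 2*p)
U = -11 (U = -13 + 2*1 = -13 + 2 = -11)
U*b = -11*1719 = -18909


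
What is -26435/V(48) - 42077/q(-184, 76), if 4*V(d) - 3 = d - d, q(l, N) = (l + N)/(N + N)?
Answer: 647266/27 ≈ 23973.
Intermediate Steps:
q(l, N) = (N + l)/(2*N) (q(l, N) = (N + l)/((2*N)) = (N + l)*(1/(2*N)) = (N + l)/(2*N))
V(d) = 3/4 (V(d) = 3/4 + (d - d)/4 = 3/4 + (1/4)*0 = 3/4 + 0 = 3/4)
-26435/V(48) - 42077/q(-184, 76) = -26435/3/4 - 42077*152/(76 - 184) = -26435*4/3 - 42077/((1/2)*(1/76)*(-108)) = -105740/3 - 42077/(-27/38) = -105740/3 - 42077*(-38/27) = -105740/3 + 1598926/27 = 647266/27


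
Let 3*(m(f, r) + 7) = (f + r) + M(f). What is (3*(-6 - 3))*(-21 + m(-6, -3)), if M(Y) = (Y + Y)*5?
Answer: 1377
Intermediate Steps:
M(Y) = 10*Y (M(Y) = (2*Y)*5 = 10*Y)
m(f, r) = -7 + r/3 + 11*f/3 (m(f, r) = -7 + ((f + r) + 10*f)/3 = -7 + (r + 11*f)/3 = -7 + (r/3 + 11*f/3) = -7 + r/3 + 11*f/3)
(3*(-6 - 3))*(-21 + m(-6, -3)) = (3*(-6 - 3))*(-21 + (-7 + (1/3)*(-3) + (11/3)*(-6))) = (3*(-9))*(-21 + (-7 - 1 - 22)) = -27*(-21 - 30) = -27*(-51) = 1377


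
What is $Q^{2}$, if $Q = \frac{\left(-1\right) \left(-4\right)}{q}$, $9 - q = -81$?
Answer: $\frac{4}{2025} \approx 0.0019753$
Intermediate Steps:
$q = 90$ ($q = 9 - -81 = 9 + 81 = 90$)
$Q = \frac{2}{45}$ ($Q = \frac{\left(-1\right) \left(-4\right)}{90} = 4 \cdot \frac{1}{90} = \frac{2}{45} \approx 0.044444$)
$Q^{2} = \left(\frac{2}{45}\right)^{2} = \frac{4}{2025}$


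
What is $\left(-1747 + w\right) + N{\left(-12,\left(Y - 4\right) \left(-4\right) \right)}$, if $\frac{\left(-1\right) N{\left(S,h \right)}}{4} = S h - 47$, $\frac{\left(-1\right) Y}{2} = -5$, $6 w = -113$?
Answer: $- \frac{16379}{6} \approx -2729.8$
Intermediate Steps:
$w = - \frac{113}{6}$ ($w = \frac{1}{6} \left(-113\right) = - \frac{113}{6} \approx -18.833$)
$Y = 10$ ($Y = \left(-2\right) \left(-5\right) = 10$)
$N{\left(S,h \right)} = 188 - 4 S h$ ($N{\left(S,h \right)} = - 4 \left(S h - 47\right) = - 4 \left(-47 + S h\right) = 188 - 4 S h$)
$\left(-1747 + w\right) + N{\left(-12,\left(Y - 4\right) \left(-4\right) \right)} = \left(-1747 - \frac{113}{6}\right) + \left(188 - - 48 \left(10 - 4\right) \left(-4\right)\right) = - \frac{10595}{6} + \left(188 - - 48 \cdot 6 \left(-4\right)\right) = - \frac{10595}{6} + \left(188 - \left(-48\right) \left(-24\right)\right) = - \frac{10595}{6} + \left(188 - 1152\right) = - \frac{10595}{6} - 964 = - \frac{16379}{6}$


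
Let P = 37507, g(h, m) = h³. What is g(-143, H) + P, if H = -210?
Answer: -2886700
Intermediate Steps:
g(-143, H) + P = (-143)³ + 37507 = -2924207 + 37507 = -2886700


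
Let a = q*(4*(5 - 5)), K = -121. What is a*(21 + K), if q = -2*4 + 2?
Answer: 0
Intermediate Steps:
q = -6 (q = -8 + 2 = -6)
a = 0 (a = -24*(5 - 5) = -24*0 = -6*0 = 0)
a*(21 + K) = 0*(21 - 121) = 0*(-100) = 0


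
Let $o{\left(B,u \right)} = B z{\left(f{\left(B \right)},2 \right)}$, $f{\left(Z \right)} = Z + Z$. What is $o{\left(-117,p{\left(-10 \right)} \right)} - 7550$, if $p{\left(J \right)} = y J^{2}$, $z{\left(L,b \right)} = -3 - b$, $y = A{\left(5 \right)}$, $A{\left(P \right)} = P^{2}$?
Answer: $-6965$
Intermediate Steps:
$f{\left(Z \right)} = 2 Z$
$y = 25$ ($y = 5^{2} = 25$)
$p{\left(J \right)} = 25 J^{2}$
$o{\left(B,u \right)} = - 5 B$ ($o{\left(B,u \right)} = B \left(-3 - 2\right) = B \left(-5\right) = - 5 B$)
$o{\left(-117,p{\left(-10 \right)} \right)} - 7550 = \left(-5\right) \left(-117\right) - 7550 = 585 - 7550 = -6965$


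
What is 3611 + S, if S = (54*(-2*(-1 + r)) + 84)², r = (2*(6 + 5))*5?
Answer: 136612955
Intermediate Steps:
r = 110 (r = (2*11)*5 = 22*5 = 110)
S = 136609344 (S = (54*(-2*(-1 + 110)) + 84)² = (54*(-2*109) + 84)² = (54*(-218) + 84)² = (-11772 + 84)² = (-11688)² = 136609344)
3611 + S = 3611 + 136609344 = 136612955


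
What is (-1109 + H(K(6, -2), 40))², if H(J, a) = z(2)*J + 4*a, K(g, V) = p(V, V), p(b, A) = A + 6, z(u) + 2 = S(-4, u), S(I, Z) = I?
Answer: 946729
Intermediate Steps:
z(u) = -6 (z(u) = -2 - 4 = -6)
p(b, A) = 6 + A
K(g, V) = 6 + V
H(J, a) = -6*J + 4*a
(-1109 + H(K(6, -2), 40))² = (-1109 + (-6*(6 - 2) + 4*40))² = (-1109 + (-6*4 + 160))² = (-1109 + (-24 + 160))² = (-1109 + 136)² = (-973)² = 946729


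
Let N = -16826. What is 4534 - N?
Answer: 21360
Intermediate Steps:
4534 - N = 4534 - 1*(-16826) = 4534 + 16826 = 21360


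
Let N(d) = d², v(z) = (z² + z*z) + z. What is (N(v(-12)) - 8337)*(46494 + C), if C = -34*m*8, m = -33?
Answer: 3763029330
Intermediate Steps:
v(z) = z + 2*z² (v(z) = (z² + z²) + z = 2*z² + z = z + 2*z²)
C = 8976 (C = -34*(-33)*8 = 1122*8 = 8976)
(N(v(-12)) - 8337)*(46494 + C) = ((-12*(1 + 2*(-12)))² - 8337)*(46494 + 8976) = ((-12*(1 - 24))² - 8337)*55470 = ((-12*(-23))² - 8337)*55470 = (276² - 8337)*55470 = (76176 - 8337)*55470 = 67839*55470 = 3763029330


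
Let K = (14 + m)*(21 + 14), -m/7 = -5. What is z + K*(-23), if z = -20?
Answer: -39465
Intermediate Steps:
m = 35 (m = -7*(-5) = 35)
K = 1715 (K = (14 + 35)*(21 + 14) = 49*35 = 1715)
z + K*(-23) = -20 + 1715*(-23) = -20 - 39445 = -39465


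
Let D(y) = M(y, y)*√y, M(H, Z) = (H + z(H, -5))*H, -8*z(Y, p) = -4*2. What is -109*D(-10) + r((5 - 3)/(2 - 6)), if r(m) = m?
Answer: -½ - 9810*I*√10 ≈ -0.5 - 31022.0*I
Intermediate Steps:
z(Y, p) = 1 (z(Y, p) = -(-1)*2/2 = -⅛*(-8) = 1)
M(H, Z) = H*(1 + H) (M(H, Z) = (H + 1)*H = (1 + H)*H = H*(1 + H))
D(y) = y^(3/2)*(1 + y) (D(y) = (y*(1 + y))*√y = y^(3/2)*(1 + y))
-109*D(-10) + r((5 - 3)/(2 - 6)) = -109*(-10)^(3/2)*(1 - 10) + (5 - 3)/(2 - 6) = -109*(-10*I*√10)*(-9) + 2/(-4) = -9810*I*√10 + 2*(-¼) = -9810*I*√10 - ½ = -½ - 9810*I*√10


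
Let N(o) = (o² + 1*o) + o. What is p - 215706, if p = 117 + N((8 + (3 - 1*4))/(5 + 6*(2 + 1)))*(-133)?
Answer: -114095924/529 ≈ -2.1568e+5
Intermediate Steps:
N(o) = o² + 2*o (N(o) = (o² + o) + o = (o + o²) + o = o² + 2*o)
p = 12550/529 (p = 117 + (((8 + (3 - 1*4))/(5 + 6*(2 + 1)))*(2 + (8 + (3 - 1*4))/(5 + 6*(2 + 1))))*(-133) = 117 + (((8 + (3 - 4))/(5 + 6*3))*(2 + (8 + (3 - 4))/(5 + 6*3)))*(-133) = 117 + (((8 - 1)/(5 + 18))*(2 + (8 - 1)/(5 + 18)))*(-133) = 117 + ((7/23)*(2 + 7/23))*(-133) = 117 + ((7*(1/23))*(2 + 7*(1/23)))*(-133) = 117 + (7*(2 + 7/23)/23)*(-133) = 117 + ((7/23)*(53/23))*(-133) = 117 + (371/529)*(-133) = 117 - 49343/529 = 12550/529 ≈ 23.724)
p - 215706 = 12550/529 - 215706 = -114095924/529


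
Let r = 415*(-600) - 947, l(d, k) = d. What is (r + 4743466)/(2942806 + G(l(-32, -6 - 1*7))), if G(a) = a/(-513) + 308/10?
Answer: 11525876235/7548376552 ≈ 1.5269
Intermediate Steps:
r = -249947 (r = -249000 - 947 = -249947)
G(a) = 154/5 - a/513 (G(a) = a*(-1/513) + 308*(1/10) = -a/513 + 154/5 = 154/5 - a/513)
(r + 4743466)/(2942806 + G(l(-32, -6 - 1*7))) = (-249947 + 4743466)/(2942806 + (154/5 - 1/513*(-32))) = 4493519/(2942806 + (154/5 + 32/513)) = 4493519/(2942806 + 79162/2565) = 4493519/(7548376552/2565) = 4493519*(2565/7548376552) = 11525876235/7548376552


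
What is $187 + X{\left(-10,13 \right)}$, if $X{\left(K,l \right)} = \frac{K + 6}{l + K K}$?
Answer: $\frac{21127}{113} \approx 186.96$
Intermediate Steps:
$X{\left(K,l \right)} = \frac{6 + K}{l + K^{2}}$
$187 + X{\left(-10,13 \right)} = 187 + \frac{6 - 10}{13 + \left(-10\right)^{2}} = 187 + \frac{1}{13 + 100} \left(-4\right) = 187 + \frac{1}{113} \left(-4\right) = 187 - \frac{4}{113} = \frac{21127}{113}$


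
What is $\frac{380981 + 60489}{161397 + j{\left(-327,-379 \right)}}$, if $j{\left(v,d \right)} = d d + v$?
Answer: $\frac{441470}{304711} \approx 1.4488$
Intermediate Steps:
$j{\left(v,d \right)} = v + d^{2}$ ($j{\left(v,d \right)} = d^{2} + v = v + d^{2}$)
$\frac{380981 + 60489}{161397 + j{\left(-327,-379 \right)}} = \frac{380981 + 60489}{161397 - \left(327 - \left(-379\right)^{2}\right)} = \frac{441470}{161397 + \left(-327 + 143641\right)} = \frac{441470}{161397 + 143314} = \frac{441470}{304711}$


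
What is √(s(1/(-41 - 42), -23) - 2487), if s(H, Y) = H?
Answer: I*√17133026/83 ≈ 49.87*I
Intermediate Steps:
√(s(1/(-41 - 42), -23) - 2487) = √(1/(-41 - 42) - 2487) = √(1/(-83) - 2487) = √(-1/83 - 2487) = √(-206422/83) = I*√17133026/83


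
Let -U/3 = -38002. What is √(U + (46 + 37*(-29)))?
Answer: √112979 ≈ 336.12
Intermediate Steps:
U = 114006 (U = -3*(-38002) = 114006)
√(U + (46 + 37*(-29))) = √(114006 + (46 + 37*(-29))) = √(114006 + (46 - 1073)) = √(114006 - 1027) = √112979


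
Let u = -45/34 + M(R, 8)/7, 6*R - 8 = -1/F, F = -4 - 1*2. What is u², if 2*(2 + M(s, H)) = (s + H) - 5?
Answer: 123632161/73410624 ≈ 1.6841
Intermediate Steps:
F = -6 (F = -4 - 2 = -6)
R = 49/36 (R = 4/3 + (-1/(-6))/6 = 4/3 + (-1*(-⅙))/6 = 4/3 + (⅙)*(⅙) = 4/3 + 1/36 = 49/36 ≈ 1.3611)
M(s, H) = -9/2 + H/2 + s/2 (M(s, H) = -2 + ((s + H) - 5)/2 = -2 + ((H + s) - 5)/2 = -2 + (-5 + H + s)/2 = -2 + (-5/2 + H/2 + s/2) = -9/2 + H/2 + s/2)
u = -11119/8568 (u = -45/34 + (-9/2 + (½)*8 + (½)*(49/36))/7 = -45*1/34 + (-9/2 + 4 + 49/72)*(⅐) = -45/34 + (13/72)*(⅐) = -45/34 + 13/504 = -11119/8568 ≈ -1.2977)
u² = (-11119/8568)² = 123632161/73410624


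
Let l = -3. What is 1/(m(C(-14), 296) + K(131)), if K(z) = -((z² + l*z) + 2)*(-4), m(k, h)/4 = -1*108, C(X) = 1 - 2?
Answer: 1/66648 ≈ 1.5004e-5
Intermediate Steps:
C(X) = -1
m(k, h) = -432 (m(k, h) = 4*(-1*108) = 4*(-108) = -432)
K(z) = 8 - 12*z + 4*z² (K(z) = -((z² - 3*z) + 2)*(-4) = -(2 + z² - 3*z)*(-4) = (-2 - z² + 3*z)*(-4) = 8 - 12*z + 4*z²)
1/(m(C(-14), 296) + K(131)) = 1/(-432 + (8 - 12*131 + 4*131²)) = 1/(-432 + (8 - 1572 + 4*17161)) = 1/(-432 + (8 - 1572 + 68644)) = 1/(-432 + 67080) = 1/66648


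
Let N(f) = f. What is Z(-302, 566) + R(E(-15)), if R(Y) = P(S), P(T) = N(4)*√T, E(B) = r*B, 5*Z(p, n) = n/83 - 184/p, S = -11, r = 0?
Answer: 93102/62665 + 4*I*√11 ≈ 1.4857 + 13.266*I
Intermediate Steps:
Z(p, n) = -184/(5*p) + n/415 (Z(p, n) = (n/83 - 184/p)/5 = (-184/p + n/83)/5 = -184/(5*p) + n/415)
E(B) = 0 (E(B) = 0*B = 0)
P(T) = 4*√T
R(Y) = 4*I*√11 (R(Y) = 4*√(-11) = 4*(I*√11) = 4*I*√11)
Z(-302, 566) + R(E(-15)) = (1/415)*(-15272 + 566*(-302))/(-302) + 4*I*√11 = (1/415)*(-1/302)*(-15272 - 170932) + 4*I*√11 = (1/415)*(-1/302)*(-186204) + 4*I*√11 = 93102/62665 + 4*I*√11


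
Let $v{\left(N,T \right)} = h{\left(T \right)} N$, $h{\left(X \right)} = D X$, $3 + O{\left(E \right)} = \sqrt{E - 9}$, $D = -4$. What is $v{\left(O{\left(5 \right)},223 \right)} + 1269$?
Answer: $3945 - 1784 i \approx 3945.0 - 1784.0 i$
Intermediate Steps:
$O{\left(E \right)} = -3 + \sqrt{-9 + E}$ ($O{\left(E \right)} = -3 + \sqrt{E - 9} = -3 + \sqrt{-9 + E}$)
$h{\left(X \right)} = - 4 X$
$v{\left(N,T \right)} = - 4 N T$ ($v{\left(N,T \right)} = - 4 T N = - 4 N T$)
$v{\left(O{\left(5 \right)},223 \right)} + 1269 = \left(-4\right) \left(-3 + \sqrt{-9 + 5}\right) 223 + 1269 = \left(-4\right) \left(-3 + \sqrt{-4}\right) 223 + 1269 = \left(-4\right) \left(-3 + 2 i\right) 223 + 1269 = \left(2676 - 1784 i\right) + 1269 = 3945 - 1784 i$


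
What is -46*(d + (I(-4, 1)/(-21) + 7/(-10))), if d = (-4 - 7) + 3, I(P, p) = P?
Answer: 41101/105 ≈ 391.44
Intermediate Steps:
d = -8 (d = -11 + 3 = -8)
-46*(d + (I(-4, 1)/(-21) + 7/(-10))) = -46*(-8 + (-4/(-21) + 7/(-10))) = -46*(-8 + (-4*(-1/21) + 7*(-⅒))) = -46*(-8 + (4/21 - 7/10)) = -46*(-8 - 107/210) = -46*(-1787/210) = 41101/105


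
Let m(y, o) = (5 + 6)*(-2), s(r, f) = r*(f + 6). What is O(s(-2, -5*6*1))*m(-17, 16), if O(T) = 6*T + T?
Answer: -7392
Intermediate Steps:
s(r, f) = r*(6 + f)
O(T) = 7*T
m(y, o) = -22 (m(y, o) = 11*(-2) = -22)
O(s(-2, -5*6*1))*m(-17, 16) = (7*(-2*(6 - 5*6*1)))*(-22) = (7*(-2*(6 - 30*1)))*(-22) = (7*(-2*(6 - 30)))*(-22) = (7*(-2*(-24)))*(-22) = (7*48)*(-22) = 336*(-22) = -7392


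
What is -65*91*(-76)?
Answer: 449540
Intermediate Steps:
-65*91*(-76) = -5915*(-76) = 449540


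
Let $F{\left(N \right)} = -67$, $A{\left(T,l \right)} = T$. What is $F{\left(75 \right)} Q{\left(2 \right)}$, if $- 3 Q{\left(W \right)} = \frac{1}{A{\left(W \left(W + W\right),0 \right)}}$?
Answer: $\frac{67}{24} \approx 2.7917$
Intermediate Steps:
$Q{\left(W \right)} = - \frac{1}{6 W^{2}}$ ($Q{\left(W \right)} = - \frac{1}{3 W \left(W + W\right)} = - \frac{1}{3 W 2 W} = - \frac{1}{3 \cdot 2 W^{2}} = - \frac{\frac{1}{2} \frac{1}{W^{2}}}{3} = - \frac{1}{6 W^{2}}$)
$F{\left(75 \right)} Q{\left(2 \right)} = - 67 \left(- \frac{1}{6 \cdot 4}\right) = - 67 \left(\left(- \frac{1}{6}\right) \frac{1}{4}\right) = \left(-67\right) \left(- \frac{1}{24}\right) = \frac{67}{24}$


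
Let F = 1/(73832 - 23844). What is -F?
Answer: -1/49988 ≈ -2.0005e-5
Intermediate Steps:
F = 1/49988 ≈ 2.0005e-5
-F = -1*1/49988 = -1/49988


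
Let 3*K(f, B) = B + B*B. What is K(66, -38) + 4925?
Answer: 16181/3 ≈ 5393.7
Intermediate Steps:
K(f, B) = B/3 + B²/3 (K(f, B) = (B + B*B)/3 = (B + B²)/3 = B/3 + B²/3)
K(66, -38) + 4925 = (⅓)*(-38)*(1 - 38) + 4925 = (⅓)*(-38)*(-37) + 4925 = 1406/3 + 4925 = 16181/3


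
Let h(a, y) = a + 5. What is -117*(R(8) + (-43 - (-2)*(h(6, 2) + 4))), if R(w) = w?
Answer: 585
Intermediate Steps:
h(a, y) = 5 + a
-117*(R(8) + (-43 - (-2)*(h(6, 2) + 4))) = -117*(8 + (-43 - (-2)*((5 + 6) + 4))) = -117*(8 + (-43 - (-2)*(11 + 4))) = -117*(8 + (-43 - (-2)*15)) = -117*(8 + (-43 - 1*(-30))) = -117*(8 + (-43 + 30)) = -117*(8 - 13) = -117*(-5) = 585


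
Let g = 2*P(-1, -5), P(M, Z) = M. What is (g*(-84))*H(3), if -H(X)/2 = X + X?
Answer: -2016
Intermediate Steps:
H(X) = -4*X (H(X) = -2*(X + X) = -4*X)
g = -2 (g = 2*(-1) = -2)
(g*(-84))*H(3) = (-2*(-84))*(-4*3) = 168*(-12) = -2016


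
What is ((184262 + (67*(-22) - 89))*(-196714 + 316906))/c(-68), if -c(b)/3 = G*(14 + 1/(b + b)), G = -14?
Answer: 45248762368/1211 ≈ 3.7365e+7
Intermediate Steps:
c(b) = 588 + 21/b (c(b) = -(-42)*(14 + 1/(b + b)) = -(-42)*(14 + 1/(2*b)) = -3*(-196 - 7/b) = 588 + 21/b)
((184262 + (67*(-22) - 89))*(-196714 + 316906))/c(-68) = ((184262 + (67*(-22) - 89))*(-196714 + 316906))/(588 + 21/(-68)) = ((184262 + (-1474 - 89))*120192)/(588 + 21*(-1/68)) = ((184262 - 1563)*120192)/(588 - 21/68) = (182699*120192)/(39963/68) = 21958958208*(68/39963) = 45248762368/1211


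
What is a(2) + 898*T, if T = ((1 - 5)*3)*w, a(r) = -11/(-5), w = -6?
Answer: 323291/5 ≈ 64658.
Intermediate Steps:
a(r) = 11/5 (a(r) = -11*(-⅕) = 11/5)
T = 72 (T = ((1 - 5)*3)*(-6) = -4*3*(-6) = -12*(-6) = 72)
a(2) + 898*T = 11/5 + 898*72 = 11/5 + 64656 = 323291/5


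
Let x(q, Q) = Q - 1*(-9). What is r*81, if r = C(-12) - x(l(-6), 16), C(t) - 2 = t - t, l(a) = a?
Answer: -1863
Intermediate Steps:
x(q, Q) = 9 + Q (x(q, Q) = Q + 9 = 9 + Q)
C(t) = 2 (C(t) = 2 + (t - t) = 2 + 0 = 2)
r = -23 (r = 2 - (9 + 16) = 2 - 1*25 = 2 - 25 = -23)
r*81 = -23*81 = -1863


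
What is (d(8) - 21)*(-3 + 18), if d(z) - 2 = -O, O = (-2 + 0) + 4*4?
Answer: -495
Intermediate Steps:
O = 14 (O = -2 + 16 = 14)
d(z) = -12 (d(z) = 2 - 1*14 = 2 - 14 = -12)
(d(8) - 21)*(-3 + 18) = (-12 - 21)*(-3 + 18) = -33*15 = -495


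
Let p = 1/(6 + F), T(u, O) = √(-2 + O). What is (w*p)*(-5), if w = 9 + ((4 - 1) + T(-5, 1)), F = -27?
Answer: 20/7 + 5*I/21 ≈ 2.8571 + 0.2381*I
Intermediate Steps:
p = -1/21 (p = 1/(6 - 27) = 1/(-21) = -1/21 ≈ -0.047619)
w = 12 + I (w = 9 + ((4 - 1) + √(-2 + 1)) = 9 + (3 + √(-1)) = 9 + (3 + I) = 12 + I ≈ 12.0 + 1.0*I)
(w*p)*(-5) = ((12 + I)*(-1/21))*(-5) = (-4/7 - I/21)*(-5) = 20/7 + 5*I/21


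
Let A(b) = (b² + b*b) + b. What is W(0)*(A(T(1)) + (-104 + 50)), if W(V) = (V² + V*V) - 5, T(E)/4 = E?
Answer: 90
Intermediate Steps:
T(E) = 4*E
A(b) = b + 2*b² (A(b) = (b² + b²) + b = 2*b² + b = b + 2*b²)
W(V) = -5 + 2*V² (W(V) = (V² + V²) - 5 = 2*V² - 5 = -5 + 2*V²)
W(0)*(A(T(1)) + (-104 + 50)) = (-5 + 2*0²)*((4*1)*(1 + 2*(4*1)) + (-104 + 50)) = (-5 + 2*0)*(4*(1 + 2*4) - 54) = (-5 + 0)*(4*(1 + 8) - 54) = -5*(4*9 - 54) = -5*(36 - 54) = -5*(-18) = 90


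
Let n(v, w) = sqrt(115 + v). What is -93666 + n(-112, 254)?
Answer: -93666 + sqrt(3) ≈ -93664.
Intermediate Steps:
-93666 + n(-112, 254) = -93666 + sqrt(115 - 112) = -93666 + sqrt(3)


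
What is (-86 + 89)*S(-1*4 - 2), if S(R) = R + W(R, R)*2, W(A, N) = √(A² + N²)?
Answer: -18 + 36*√2 ≈ 32.912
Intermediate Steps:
S(R) = R + 2*√2*√(R²) (S(R) = R + √(R² + R²)*2 = R + √(2*R²)*2 = R + (√2*√(R²))*2 = R + 2*√2*√(R²))
(-86 + 89)*S(-1*4 - 2) = (-86 + 89)*((-1*4 - 2) + 2*√2*√((-1*4 - 2)²)) = 3*((-4 - 2) + 2*√2*√((-4 - 2)²)) = 3*(-6 + 2*√2*√((-6)²)) = 3*(-6 + 2*√2*√36) = 3*(-6 + 2*√2*6) = 3*(-6 + 12*√2) = -18 + 36*√2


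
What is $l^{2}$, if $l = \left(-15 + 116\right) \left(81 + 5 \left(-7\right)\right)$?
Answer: $21585316$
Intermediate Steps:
$l = 4646$ ($l = 101 \left(81 - 35\right) = 101 \cdot 46 = 4646$)
$l^{2} = 4646^{2} = 21585316$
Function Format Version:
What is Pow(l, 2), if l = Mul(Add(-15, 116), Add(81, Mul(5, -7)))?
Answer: 21585316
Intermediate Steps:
l = 4646 (l = Mul(101, Add(81, -35)) = Mul(101, 46) = 4646)
Pow(l, 2) = Pow(4646, 2) = 21585316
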